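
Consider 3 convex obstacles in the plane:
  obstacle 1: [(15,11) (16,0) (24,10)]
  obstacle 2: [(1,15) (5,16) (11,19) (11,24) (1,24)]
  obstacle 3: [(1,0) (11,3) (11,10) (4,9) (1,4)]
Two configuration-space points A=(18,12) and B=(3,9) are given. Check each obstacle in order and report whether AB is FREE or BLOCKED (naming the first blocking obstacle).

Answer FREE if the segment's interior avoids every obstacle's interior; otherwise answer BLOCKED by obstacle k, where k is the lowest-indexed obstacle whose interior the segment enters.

Obstacle 1 [(15,11) (16,0) (24,10)]:
  edge (15,11)–(16,0): clear
  edge (16,0)–(24,10): clear
  edge (24,10)–(15,11): clear
  midpoint (21/2,21/2) outside
  → clear
Obstacle 2 [(1,15) (5,16) (11,19) (11,24) (1,24)]:
  edge (1,15)–(5,16): clear
  edge (5,16)–(11,19): clear
  edge (11,19)–(11,24): clear
  edge (11,24)–(1,24): clear
  edge (1,24)–(1,15): clear
  midpoint (21/2,21/2) outside
  → clear
Obstacle 3 [(1,0) (11,3) (11,10) (4,9) (1,4)]:
  edge (1,0)–(11,3): clear
  edge (11,3)–(11,10): clear
  edge (11,10)–(4,9): clear
  edge (4,9)–(1,4): clear
  edge (1,4)–(1,0): clear
  midpoint (21/2,21/2) outside
  → clear

FREE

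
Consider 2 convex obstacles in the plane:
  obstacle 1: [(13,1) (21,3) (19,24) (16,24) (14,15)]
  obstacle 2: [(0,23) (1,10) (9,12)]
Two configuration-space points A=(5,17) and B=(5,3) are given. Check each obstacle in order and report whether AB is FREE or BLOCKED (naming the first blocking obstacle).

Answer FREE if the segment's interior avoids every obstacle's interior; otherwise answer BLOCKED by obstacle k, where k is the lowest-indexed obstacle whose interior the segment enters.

BLOCKED by obstacle 2

Obstacle 1 [(13,1) (21,3) (19,24) (16,24) (14,15)]:
  edge (13,1)–(21,3): clear
  edge (21,3)–(19,24): clear
  edge (19,24)–(16,24): clear
  edge (16,24)–(14,15): clear
  edge (14,15)–(13,1): clear
  midpoint (5,10) outside
  → clear
Obstacle 2 [(0,23) (1,10) (9,12)]:
  edge (0,23)–(1,10): clear
  edge (1,10)–(9,12): crosses AB
  edge (9,12)–(0,23): crosses AB
  → BLOCKED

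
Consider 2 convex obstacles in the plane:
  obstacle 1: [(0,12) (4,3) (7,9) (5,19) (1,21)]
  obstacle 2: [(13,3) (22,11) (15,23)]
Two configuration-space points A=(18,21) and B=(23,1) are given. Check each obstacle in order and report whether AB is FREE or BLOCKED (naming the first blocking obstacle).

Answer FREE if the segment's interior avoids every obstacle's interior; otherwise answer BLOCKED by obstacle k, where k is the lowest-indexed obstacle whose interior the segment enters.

Obstacle 1 [(0,12) (4,3) (7,9) (5,19) (1,21)]:
  edge (0,12)–(4,3): clear
  edge (4,3)–(7,9): clear
  edge (7,9)–(5,19): clear
  edge (5,19)–(1,21): clear
  edge (1,21)–(0,12): clear
  midpoint (41/2,11) outside
  → clear
Obstacle 2 [(13,3) (22,11) (15,23)]:
  edge (13,3)–(22,11): crosses AB
  edge (22,11)–(15,23): crosses AB
  edge (15,23)–(13,3): clear
  → BLOCKED

BLOCKED by obstacle 2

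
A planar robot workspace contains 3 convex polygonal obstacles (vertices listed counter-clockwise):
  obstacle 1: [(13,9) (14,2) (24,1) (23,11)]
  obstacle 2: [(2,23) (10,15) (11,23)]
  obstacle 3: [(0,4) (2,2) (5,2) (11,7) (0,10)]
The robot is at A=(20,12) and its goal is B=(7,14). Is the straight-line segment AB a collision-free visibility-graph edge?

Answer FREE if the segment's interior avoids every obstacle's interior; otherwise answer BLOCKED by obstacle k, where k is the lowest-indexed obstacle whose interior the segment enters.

Obstacle 1 [(13,9) (14,2) (24,1) (23,11)]:
  edge (13,9)–(14,2): clear
  edge (14,2)–(24,1): clear
  edge (24,1)–(23,11): clear
  edge (23,11)–(13,9): clear
  midpoint (27/2,13) outside
  → clear
Obstacle 2 [(2,23) (10,15) (11,23)]:
  edge (2,23)–(10,15): clear
  edge (10,15)–(11,23): clear
  edge (11,23)–(2,23): clear
  midpoint (27/2,13) outside
  → clear
Obstacle 3 [(0,4) (2,2) (5,2) (11,7) (0,10)]:
  edge (0,4)–(2,2): clear
  edge (2,2)–(5,2): clear
  edge (5,2)–(11,7): clear
  edge (11,7)–(0,10): clear
  edge (0,10)–(0,4): clear
  midpoint (27/2,13) outside
  → clear

FREE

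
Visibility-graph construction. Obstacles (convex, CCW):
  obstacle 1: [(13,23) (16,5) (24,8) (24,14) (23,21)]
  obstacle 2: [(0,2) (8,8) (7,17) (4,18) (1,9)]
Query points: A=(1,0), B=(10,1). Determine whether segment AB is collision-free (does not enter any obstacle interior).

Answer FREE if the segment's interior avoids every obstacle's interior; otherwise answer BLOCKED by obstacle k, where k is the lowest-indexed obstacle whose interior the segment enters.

Obstacle 1 [(13,23) (16,5) (24,8) (24,14) (23,21)]:
  edge (13,23)–(16,5): clear
  edge (16,5)–(24,8): clear
  edge (24,8)–(24,14): clear
  edge (24,14)–(23,21): clear
  edge (23,21)–(13,23): clear
  midpoint (11/2,1/2) outside
  → clear
Obstacle 2 [(0,2) (8,8) (7,17) (4,18) (1,9)]:
  edge (0,2)–(8,8): clear
  edge (8,8)–(7,17): clear
  edge (7,17)–(4,18): clear
  edge (4,18)–(1,9): clear
  edge (1,9)–(0,2): clear
  midpoint (11/2,1/2) outside
  → clear

FREE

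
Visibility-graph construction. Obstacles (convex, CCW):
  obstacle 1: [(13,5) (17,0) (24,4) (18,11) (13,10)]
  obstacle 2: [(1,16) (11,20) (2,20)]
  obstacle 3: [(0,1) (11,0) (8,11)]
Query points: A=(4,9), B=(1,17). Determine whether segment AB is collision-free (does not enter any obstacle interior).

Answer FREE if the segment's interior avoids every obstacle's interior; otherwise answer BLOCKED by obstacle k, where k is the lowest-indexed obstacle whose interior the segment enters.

Obstacle 1 [(13,5) (17,0) (24,4) (18,11) (13,10)]:
  edge (13,5)–(17,0): clear
  edge (17,0)–(24,4): clear
  edge (24,4)–(18,11): clear
  edge (18,11)–(13,10): clear
  edge (13,10)–(13,5): clear
  midpoint (5/2,13) outside
  → clear
Obstacle 2 [(1,16) (11,20) (2,20)]:
  edge (1,16)–(11,20): crosses AB
  edge (11,20)–(2,20): clear
  edge (2,20)–(1,16): crosses AB
  → BLOCKED
Obstacle 3 [(0,1) (11,0) (8,11)]:
  edge (0,1)–(11,0): clear
  edge (11,0)–(8,11): clear
  edge (8,11)–(0,1): clear
  midpoint (5/2,13) outside
  → clear

BLOCKED by obstacle 2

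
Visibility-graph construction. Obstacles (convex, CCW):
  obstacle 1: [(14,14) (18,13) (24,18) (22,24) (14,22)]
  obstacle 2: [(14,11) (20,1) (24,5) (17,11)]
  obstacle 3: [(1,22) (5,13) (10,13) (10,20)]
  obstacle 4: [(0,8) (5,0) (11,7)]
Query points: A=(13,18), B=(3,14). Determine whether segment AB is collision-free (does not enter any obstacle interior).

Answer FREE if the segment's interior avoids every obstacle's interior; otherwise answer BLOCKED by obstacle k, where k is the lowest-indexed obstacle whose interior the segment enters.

BLOCKED by obstacle 3

Obstacle 1 [(14,14) (18,13) (24,18) (22,24) (14,22)]:
  edge (14,14)–(18,13): clear
  edge (18,13)–(24,18): clear
  edge (24,18)–(22,24): clear
  edge (22,24)–(14,22): clear
  edge (14,22)–(14,14): clear
  midpoint (8,16) outside
  → clear
Obstacle 2 [(14,11) (20,1) (24,5) (17,11)]:
  edge (14,11)–(20,1): clear
  edge (20,1)–(24,5): clear
  edge (24,5)–(17,11): clear
  edge (17,11)–(14,11): clear
  midpoint (8,16) outside
  → clear
Obstacle 3 [(1,22) (5,13) (10,13) (10,20)]:
  edge (1,22)–(5,13): crosses AB
  edge (5,13)–(10,13): clear
  edge (10,13)–(10,20): crosses AB
  edge (10,20)–(1,22): clear
  → BLOCKED
Obstacle 4 [(0,8) (5,0) (11,7)]:
  edge (0,8)–(5,0): clear
  edge (5,0)–(11,7): clear
  edge (11,7)–(0,8): clear
  midpoint (8,16) outside
  → clear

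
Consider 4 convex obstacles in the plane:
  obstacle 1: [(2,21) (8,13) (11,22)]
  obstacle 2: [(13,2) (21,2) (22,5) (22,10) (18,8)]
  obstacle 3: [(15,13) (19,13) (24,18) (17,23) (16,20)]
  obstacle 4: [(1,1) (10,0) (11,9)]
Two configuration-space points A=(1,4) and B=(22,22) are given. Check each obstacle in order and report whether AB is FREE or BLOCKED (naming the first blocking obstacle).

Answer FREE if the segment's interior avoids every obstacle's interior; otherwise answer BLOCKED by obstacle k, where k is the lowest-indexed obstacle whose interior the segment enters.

Obstacle 1 [(2,21) (8,13) (11,22)]:
  edge (2,21)–(8,13): clear
  edge (8,13)–(11,22): clear
  edge (11,22)–(2,21): clear
  midpoint (23/2,13) outside
  → clear
Obstacle 2 [(13,2) (21,2) (22,5) (22,10) (18,8)]:
  edge (13,2)–(21,2): clear
  edge (21,2)–(22,5): clear
  edge (22,5)–(22,10): clear
  edge (22,10)–(18,8): clear
  edge (18,8)–(13,2): clear
  midpoint (23/2,13) outside
  → clear
Obstacle 3 [(15,13) (19,13) (24,18) (17,23) (16,20)]:
  edge (15,13)–(19,13): clear
  edge (19,13)–(24,18): clear
  edge (24,18)–(17,23): crosses AB
  edge (17,23)–(16,20): clear
  edge (16,20)–(15,13): crosses AB
  → BLOCKED
Obstacle 4 [(1,1) (10,0) (11,9)]:
  edge (1,1)–(10,0): clear
  edge (10,0)–(11,9): clear
  edge (11,9)–(1,1): clear
  midpoint (23/2,13) outside
  → clear

BLOCKED by obstacle 3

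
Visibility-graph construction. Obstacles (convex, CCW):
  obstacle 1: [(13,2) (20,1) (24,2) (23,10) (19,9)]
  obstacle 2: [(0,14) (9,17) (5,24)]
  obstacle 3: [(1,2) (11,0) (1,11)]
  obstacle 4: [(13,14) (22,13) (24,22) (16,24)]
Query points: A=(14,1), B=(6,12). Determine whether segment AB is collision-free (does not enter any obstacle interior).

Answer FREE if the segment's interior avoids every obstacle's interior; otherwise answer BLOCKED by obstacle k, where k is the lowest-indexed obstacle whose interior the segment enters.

BLOCKED by obstacle 1

Obstacle 1 [(13,2) (20,1) (24,2) (23,10) (19,9)]:
  edge (13,2)–(20,1): crosses AB
  edge (20,1)–(24,2): clear
  edge (24,2)–(23,10): clear
  edge (23,10)–(19,9): clear
  edge (19,9)–(13,2): crosses AB
  → BLOCKED
Obstacle 2 [(0,14) (9,17) (5,24)]:
  edge (0,14)–(9,17): clear
  edge (9,17)–(5,24): clear
  edge (5,24)–(0,14): clear
  midpoint (10,13/2) outside
  → clear
Obstacle 3 [(1,2) (11,0) (1,11)]:
  edge (1,2)–(11,0): clear
  edge (11,0)–(1,11): clear
  edge (1,11)–(1,2): clear
  midpoint (10,13/2) outside
  → clear
Obstacle 4 [(13,14) (22,13) (24,22) (16,24)]:
  edge (13,14)–(22,13): clear
  edge (22,13)–(24,22): clear
  edge (24,22)–(16,24): clear
  edge (16,24)–(13,14): clear
  midpoint (10,13/2) outside
  → clear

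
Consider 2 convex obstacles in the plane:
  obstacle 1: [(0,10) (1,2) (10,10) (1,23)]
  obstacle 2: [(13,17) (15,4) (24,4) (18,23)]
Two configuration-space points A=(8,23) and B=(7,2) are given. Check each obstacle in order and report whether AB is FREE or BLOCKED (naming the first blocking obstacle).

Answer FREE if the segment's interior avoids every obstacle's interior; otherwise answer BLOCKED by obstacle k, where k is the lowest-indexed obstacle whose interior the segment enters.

Obstacle 1 [(0,10) (1,2) (10,10) (1,23)]:
  edge (0,10)–(1,2): clear
  edge (1,2)–(10,10): crosses AB
  edge (10,10)–(1,23): crosses AB
  edge (1,23)–(0,10): clear
  → BLOCKED
Obstacle 2 [(13,17) (15,4) (24,4) (18,23)]:
  edge (13,17)–(15,4): clear
  edge (15,4)–(24,4): clear
  edge (24,4)–(18,23): clear
  edge (18,23)–(13,17): clear
  midpoint (15/2,25/2) outside
  → clear

BLOCKED by obstacle 1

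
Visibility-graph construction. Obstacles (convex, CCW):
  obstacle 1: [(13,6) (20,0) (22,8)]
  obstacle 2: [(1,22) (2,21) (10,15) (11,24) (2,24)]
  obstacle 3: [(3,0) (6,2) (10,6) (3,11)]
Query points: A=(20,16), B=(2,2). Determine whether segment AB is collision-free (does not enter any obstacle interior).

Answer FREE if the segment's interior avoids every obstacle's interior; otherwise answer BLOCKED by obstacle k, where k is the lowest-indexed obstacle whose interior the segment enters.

Obstacle 1 [(13,6) (20,0) (22,8)]:
  edge (13,6)–(20,0): clear
  edge (20,0)–(22,8): clear
  edge (22,8)–(13,6): clear
  midpoint (11,9) outside
  → clear
Obstacle 2 [(1,22) (2,21) (10,15) (11,24) (2,24)]:
  edge (1,22)–(2,21): clear
  edge (2,21)–(10,15): clear
  edge (10,15)–(11,24): clear
  edge (11,24)–(2,24): clear
  edge (2,24)–(1,22): clear
  midpoint (11,9) outside
  → clear
Obstacle 3 [(3,0) (6,2) (10,6) (3,11)]:
  edge (3,0)–(6,2): clear
  edge (6,2)–(10,6): clear
  edge (10,6)–(3,11): crosses AB
  edge (3,11)–(3,0): crosses AB
  → BLOCKED

BLOCKED by obstacle 3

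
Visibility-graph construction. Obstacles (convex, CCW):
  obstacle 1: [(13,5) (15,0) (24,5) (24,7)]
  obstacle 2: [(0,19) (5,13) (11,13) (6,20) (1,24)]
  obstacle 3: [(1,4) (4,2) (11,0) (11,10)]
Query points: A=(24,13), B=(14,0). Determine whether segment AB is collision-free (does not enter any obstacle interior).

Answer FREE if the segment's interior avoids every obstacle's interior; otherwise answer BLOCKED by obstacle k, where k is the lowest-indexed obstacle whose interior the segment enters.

BLOCKED by obstacle 1

Obstacle 1 [(13,5) (15,0) (24,5) (24,7)]:
  edge (13,5)–(15,0): crosses AB
  edge (15,0)–(24,5): clear
  edge (24,5)–(24,7): clear
  edge (24,7)–(13,5): crosses AB
  → BLOCKED
Obstacle 2 [(0,19) (5,13) (11,13) (6,20) (1,24)]:
  edge (0,19)–(5,13): clear
  edge (5,13)–(11,13): clear
  edge (11,13)–(6,20): clear
  edge (6,20)–(1,24): clear
  edge (1,24)–(0,19): clear
  midpoint (19,13/2) outside
  → clear
Obstacle 3 [(1,4) (4,2) (11,0) (11,10)]:
  edge (1,4)–(4,2): clear
  edge (4,2)–(11,0): clear
  edge (11,0)–(11,10): clear
  edge (11,10)–(1,4): clear
  midpoint (19,13/2) outside
  → clear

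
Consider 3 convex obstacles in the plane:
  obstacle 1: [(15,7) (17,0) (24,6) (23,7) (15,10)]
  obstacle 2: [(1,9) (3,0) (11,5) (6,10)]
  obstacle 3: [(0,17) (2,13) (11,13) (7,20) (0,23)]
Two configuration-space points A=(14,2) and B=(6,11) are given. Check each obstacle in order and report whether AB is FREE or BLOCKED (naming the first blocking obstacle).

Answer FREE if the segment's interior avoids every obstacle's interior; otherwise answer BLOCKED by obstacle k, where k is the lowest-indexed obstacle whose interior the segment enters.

FREE

Obstacle 1 [(15,7) (17,0) (24,6) (23,7) (15,10)]:
  edge (15,7)–(17,0): clear
  edge (17,0)–(24,6): clear
  edge (24,6)–(23,7): clear
  edge (23,7)–(15,10): clear
  edge (15,10)–(15,7): clear
  midpoint (10,13/2) outside
  → clear
Obstacle 2 [(1,9) (3,0) (11,5) (6,10)]:
  edge (1,9)–(3,0): clear
  edge (3,0)–(11,5): clear
  edge (11,5)–(6,10): clear
  edge (6,10)–(1,9): clear
  midpoint (10,13/2) outside
  → clear
Obstacle 3 [(0,17) (2,13) (11,13) (7,20) (0,23)]:
  edge (0,17)–(2,13): clear
  edge (2,13)–(11,13): clear
  edge (11,13)–(7,20): clear
  edge (7,20)–(0,23): clear
  edge (0,23)–(0,17): clear
  midpoint (10,13/2) outside
  → clear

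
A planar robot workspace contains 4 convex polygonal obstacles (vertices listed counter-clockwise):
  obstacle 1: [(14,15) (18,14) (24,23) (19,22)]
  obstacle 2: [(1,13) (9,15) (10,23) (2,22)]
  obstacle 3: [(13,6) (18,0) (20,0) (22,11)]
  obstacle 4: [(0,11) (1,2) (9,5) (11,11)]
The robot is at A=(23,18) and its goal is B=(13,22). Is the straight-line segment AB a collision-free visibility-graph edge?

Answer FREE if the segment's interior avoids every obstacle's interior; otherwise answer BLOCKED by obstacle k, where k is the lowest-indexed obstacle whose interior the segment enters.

Obstacle 1 [(14,15) (18,14) (24,23) (19,22)]:
  edge (14,15)–(18,14): clear
  edge (18,14)–(24,23): crosses AB
  edge (24,23)–(19,22): clear
  edge (19,22)–(14,15): crosses AB
  → BLOCKED
Obstacle 2 [(1,13) (9,15) (10,23) (2,22)]:
  edge (1,13)–(9,15): clear
  edge (9,15)–(10,23): clear
  edge (10,23)–(2,22): clear
  edge (2,22)–(1,13): clear
  midpoint (18,20) outside
  → clear
Obstacle 3 [(13,6) (18,0) (20,0) (22,11)]:
  edge (13,6)–(18,0): clear
  edge (18,0)–(20,0): clear
  edge (20,0)–(22,11): clear
  edge (22,11)–(13,6): clear
  midpoint (18,20) outside
  → clear
Obstacle 4 [(0,11) (1,2) (9,5) (11,11)]:
  edge (0,11)–(1,2): clear
  edge (1,2)–(9,5): clear
  edge (9,5)–(11,11): clear
  edge (11,11)–(0,11): clear
  midpoint (18,20) outside
  → clear

BLOCKED by obstacle 1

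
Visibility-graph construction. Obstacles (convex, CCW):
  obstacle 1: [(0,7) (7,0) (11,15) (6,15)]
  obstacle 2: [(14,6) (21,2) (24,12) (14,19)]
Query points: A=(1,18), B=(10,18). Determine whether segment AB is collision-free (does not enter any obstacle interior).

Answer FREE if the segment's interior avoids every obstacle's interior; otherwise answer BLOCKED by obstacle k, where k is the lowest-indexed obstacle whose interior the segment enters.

Obstacle 1 [(0,7) (7,0) (11,15) (6,15)]:
  edge (0,7)–(7,0): clear
  edge (7,0)–(11,15): clear
  edge (11,15)–(6,15): clear
  edge (6,15)–(0,7): clear
  midpoint (11/2,18) outside
  → clear
Obstacle 2 [(14,6) (21,2) (24,12) (14,19)]:
  edge (14,6)–(21,2): clear
  edge (21,2)–(24,12): clear
  edge (24,12)–(14,19): clear
  edge (14,19)–(14,6): clear
  midpoint (11/2,18) outside
  → clear

FREE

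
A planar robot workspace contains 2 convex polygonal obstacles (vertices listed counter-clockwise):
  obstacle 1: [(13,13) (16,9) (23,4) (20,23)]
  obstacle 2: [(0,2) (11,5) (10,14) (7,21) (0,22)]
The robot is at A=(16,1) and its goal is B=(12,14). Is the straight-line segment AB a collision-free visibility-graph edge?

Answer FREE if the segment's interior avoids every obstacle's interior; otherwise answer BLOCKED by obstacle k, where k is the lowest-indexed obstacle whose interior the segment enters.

FREE

Obstacle 1 [(13,13) (16,9) (23,4) (20,23)]:
  edge (13,13)–(16,9): clear
  edge (16,9)–(23,4): clear
  edge (23,4)–(20,23): clear
  edge (20,23)–(13,13): clear
  midpoint (14,15/2) outside
  → clear
Obstacle 2 [(0,2) (11,5) (10,14) (7,21) (0,22)]:
  edge (0,2)–(11,5): clear
  edge (11,5)–(10,14): clear
  edge (10,14)–(7,21): clear
  edge (7,21)–(0,22): clear
  edge (0,22)–(0,2): clear
  midpoint (14,15/2) outside
  → clear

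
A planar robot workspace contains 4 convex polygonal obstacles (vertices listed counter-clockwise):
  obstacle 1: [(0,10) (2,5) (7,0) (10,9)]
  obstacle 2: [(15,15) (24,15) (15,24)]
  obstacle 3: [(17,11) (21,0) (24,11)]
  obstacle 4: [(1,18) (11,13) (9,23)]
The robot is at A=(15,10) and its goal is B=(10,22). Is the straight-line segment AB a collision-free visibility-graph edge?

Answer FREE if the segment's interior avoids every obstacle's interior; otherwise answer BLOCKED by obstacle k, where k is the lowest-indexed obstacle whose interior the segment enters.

FREE

Obstacle 1 [(0,10) (2,5) (7,0) (10,9)]:
  edge (0,10)–(2,5): clear
  edge (2,5)–(7,0): clear
  edge (7,0)–(10,9): clear
  edge (10,9)–(0,10): clear
  midpoint (25/2,16) outside
  → clear
Obstacle 2 [(15,15) (24,15) (15,24)]:
  edge (15,15)–(24,15): clear
  edge (24,15)–(15,24): clear
  edge (15,24)–(15,15): clear
  midpoint (25/2,16) outside
  → clear
Obstacle 3 [(17,11) (21,0) (24,11)]:
  edge (17,11)–(21,0): clear
  edge (21,0)–(24,11): clear
  edge (24,11)–(17,11): clear
  midpoint (25/2,16) outside
  → clear
Obstacle 4 [(1,18) (11,13) (9,23)]:
  edge (1,18)–(11,13): clear
  edge (11,13)–(9,23): clear
  edge (9,23)–(1,18): clear
  midpoint (25/2,16) outside
  → clear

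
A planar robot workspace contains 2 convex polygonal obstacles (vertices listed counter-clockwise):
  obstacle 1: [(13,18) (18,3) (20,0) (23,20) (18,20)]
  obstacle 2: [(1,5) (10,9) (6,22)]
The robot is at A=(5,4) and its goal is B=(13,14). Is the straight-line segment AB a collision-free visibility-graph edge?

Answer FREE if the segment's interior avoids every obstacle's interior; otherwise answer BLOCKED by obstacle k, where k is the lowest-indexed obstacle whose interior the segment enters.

Obstacle 1 [(13,18) (18,3) (20,0) (23,20) (18,20)]:
  edge (13,18)–(18,3): clear
  edge (18,3)–(20,0): clear
  edge (20,0)–(23,20): clear
  edge (23,20)–(18,20): clear
  edge (18,20)–(13,18): clear
  midpoint (9,9) outside
  → clear
Obstacle 2 [(1,5) (10,9) (6,22)]:
  edge (1,5)–(10,9): crosses AB
  edge (10,9)–(6,22): crosses AB
  edge (6,22)–(1,5): clear
  → BLOCKED

BLOCKED by obstacle 2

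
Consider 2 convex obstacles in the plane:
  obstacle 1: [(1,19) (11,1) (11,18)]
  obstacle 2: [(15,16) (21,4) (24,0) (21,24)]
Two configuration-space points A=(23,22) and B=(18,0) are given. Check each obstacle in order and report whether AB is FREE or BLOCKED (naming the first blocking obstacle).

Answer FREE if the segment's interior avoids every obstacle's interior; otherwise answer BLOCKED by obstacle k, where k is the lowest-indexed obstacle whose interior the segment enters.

Obstacle 1 [(1,19) (11,1) (11,18)]:
  edge (1,19)–(11,1): clear
  edge (11,1)–(11,18): clear
  edge (11,18)–(1,19): clear
  midpoint (41/2,11) outside
  → clear
Obstacle 2 [(15,16) (21,4) (24,0) (21,24)]:
  edge (15,16)–(21,4): crosses AB
  edge (21,4)–(24,0): clear
  edge (24,0)–(21,24): crosses AB
  edge (21,24)–(15,16): clear
  → BLOCKED

BLOCKED by obstacle 2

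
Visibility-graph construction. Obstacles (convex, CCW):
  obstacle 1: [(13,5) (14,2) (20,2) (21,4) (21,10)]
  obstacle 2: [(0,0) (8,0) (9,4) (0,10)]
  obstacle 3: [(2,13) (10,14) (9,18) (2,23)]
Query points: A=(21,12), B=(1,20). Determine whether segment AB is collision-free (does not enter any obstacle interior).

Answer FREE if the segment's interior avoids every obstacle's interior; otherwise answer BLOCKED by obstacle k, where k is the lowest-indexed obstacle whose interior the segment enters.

BLOCKED by obstacle 3

Obstacle 1 [(13,5) (14,2) (20,2) (21,4) (21,10)]:
  edge (13,5)–(14,2): clear
  edge (14,2)–(20,2): clear
  edge (20,2)–(21,4): clear
  edge (21,4)–(21,10): clear
  edge (21,10)–(13,5): clear
  midpoint (11,16) outside
  → clear
Obstacle 2 [(0,0) (8,0) (9,4) (0,10)]:
  edge (0,0)–(8,0): clear
  edge (8,0)–(9,4): clear
  edge (9,4)–(0,10): clear
  edge (0,10)–(0,0): clear
  midpoint (11,16) outside
  → clear
Obstacle 3 [(2,13) (10,14) (9,18) (2,23)]:
  edge (2,13)–(10,14): clear
  edge (10,14)–(9,18): crosses AB
  edge (9,18)–(2,23): clear
  edge (2,23)–(2,13): crosses AB
  → BLOCKED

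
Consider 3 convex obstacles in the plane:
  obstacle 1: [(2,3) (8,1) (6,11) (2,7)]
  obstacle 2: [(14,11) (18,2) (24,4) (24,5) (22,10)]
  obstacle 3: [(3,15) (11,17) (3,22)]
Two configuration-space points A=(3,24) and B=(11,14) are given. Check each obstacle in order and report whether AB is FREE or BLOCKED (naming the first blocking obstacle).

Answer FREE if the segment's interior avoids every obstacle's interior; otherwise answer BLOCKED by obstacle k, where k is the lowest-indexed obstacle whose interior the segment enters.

Obstacle 1 [(2,3) (8,1) (6,11) (2,7)]:
  edge (2,3)–(8,1): clear
  edge (8,1)–(6,11): clear
  edge (6,11)–(2,7): clear
  edge (2,7)–(2,3): clear
  midpoint (7,19) outside
  → clear
Obstacle 2 [(14,11) (18,2) (24,4) (24,5) (22,10)]:
  edge (14,11)–(18,2): clear
  edge (18,2)–(24,4): clear
  edge (24,4)–(24,5): clear
  edge (24,5)–(22,10): clear
  edge (22,10)–(14,11): clear
  midpoint (7,19) outside
  → clear
Obstacle 3 [(3,15) (11,17) (3,22)]:
  edge (3,15)–(11,17): crosses AB
  edge (11,17)–(3,22): crosses AB
  edge (3,22)–(3,15): clear
  → BLOCKED

BLOCKED by obstacle 3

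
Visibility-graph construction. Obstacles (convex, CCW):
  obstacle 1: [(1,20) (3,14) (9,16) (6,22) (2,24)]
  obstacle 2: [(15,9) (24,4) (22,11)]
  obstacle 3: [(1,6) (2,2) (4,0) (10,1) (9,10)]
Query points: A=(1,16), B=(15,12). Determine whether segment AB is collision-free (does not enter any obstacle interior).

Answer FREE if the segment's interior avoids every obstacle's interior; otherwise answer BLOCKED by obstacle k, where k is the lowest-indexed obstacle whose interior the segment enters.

BLOCKED by obstacle 1

Obstacle 1 [(1,20) (3,14) (9,16) (6,22) (2,24)]:
  edge (1,20)–(3,14): crosses AB
  edge (3,14)–(9,16): crosses AB
  edge (9,16)–(6,22): clear
  edge (6,22)–(2,24): clear
  edge (2,24)–(1,20): clear
  → BLOCKED
Obstacle 2 [(15,9) (24,4) (22,11)]:
  edge (15,9)–(24,4): clear
  edge (24,4)–(22,11): clear
  edge (22,11)–(15,9): clear
  midpoint (8,14) outside
  → clear
Obstacle 3 [(1,6) (2,2) (4,0) (10,1) (9,10)]:
  edge (1,6)–(2,2): clear
  edge (2,2)–(4,0): clear
  edge (4,0)–(10,1): clear
  edge (10,1)–(9,10): clear
  edge (9,10)–(1,6): clear
  midpoint (8,14) outside
  → clear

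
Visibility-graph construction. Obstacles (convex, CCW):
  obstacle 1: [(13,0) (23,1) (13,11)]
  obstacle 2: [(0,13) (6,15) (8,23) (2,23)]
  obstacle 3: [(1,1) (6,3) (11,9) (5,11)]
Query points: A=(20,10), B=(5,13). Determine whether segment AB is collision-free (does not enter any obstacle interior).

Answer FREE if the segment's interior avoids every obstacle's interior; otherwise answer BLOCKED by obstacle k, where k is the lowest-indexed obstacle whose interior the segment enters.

FREE

Obstacle 1 [(13,0) (23,1) (13,11)]:
  edge (13,0)–(23,1): clear
  edge (23,1)–(13,11): clear
  edge (13,11)–(13,0): clear
  midpoint (25/2,23/2) outside
  → clear
Obstacle 2 [(0,13) (6,15) (8,23) (2,23)]:
  edge (0,13)–(6,15): clear
  edge (6,15)–(8,23): clear
  edge (8,23)–(2,23): clear
  edge (2,23)–(0,13): clear
  midpoint (25/2,23/2) outside
  → clear
Obstacle 3 [(1,1) (6,3) (11,9) (5,11)]:
  edge (1,1)–(6,3): clear
  edge (6,3)–(11,9): clear
  edge (11,9)–(5,11): clear
  edge (5,11)–(1,1): clear
  midpoint (25/2,23/2) outside
  → clear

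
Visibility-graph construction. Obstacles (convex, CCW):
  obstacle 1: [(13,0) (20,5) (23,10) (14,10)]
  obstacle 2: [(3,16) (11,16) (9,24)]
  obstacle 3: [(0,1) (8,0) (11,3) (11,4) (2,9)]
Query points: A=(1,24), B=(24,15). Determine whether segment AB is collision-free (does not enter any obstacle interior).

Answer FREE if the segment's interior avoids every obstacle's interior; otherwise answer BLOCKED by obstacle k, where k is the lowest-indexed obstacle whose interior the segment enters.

BLOCKED by obstacle 2

Obstacle 1 [(13,0) (20,5) (23,10) (14,10)]:
  edge (13,0)–(20,5): clear
  edge (20,5)–(23,10): clear
  edge (23,10)–(14,10): clear
  edge (14,10)–(13,0): clear
  midpoint (25/2,39/2) outside
  → clear
Obstacle 2 [(3,16) (11,16) (9,24)]:
  edge (3,16)–(11,16): clear
  edge (11,16)–(9,24): crosses AB
  edge (9,24)–(3,16): crosses AB
  → BLOCKED
Obstacle 3 [(0,1) (8,0) (11,3) (11,4) (2,9)]:
  edge (0,1)–(8,0): clear
  edge (8,0)–(11,3): clear
  edge (11,3)–(11,4): clear
  edge (11,4)–(2,9): clear
  edge (2,9)–(0,1): clear
  midpoint (25/2,39/2) outside
  → clear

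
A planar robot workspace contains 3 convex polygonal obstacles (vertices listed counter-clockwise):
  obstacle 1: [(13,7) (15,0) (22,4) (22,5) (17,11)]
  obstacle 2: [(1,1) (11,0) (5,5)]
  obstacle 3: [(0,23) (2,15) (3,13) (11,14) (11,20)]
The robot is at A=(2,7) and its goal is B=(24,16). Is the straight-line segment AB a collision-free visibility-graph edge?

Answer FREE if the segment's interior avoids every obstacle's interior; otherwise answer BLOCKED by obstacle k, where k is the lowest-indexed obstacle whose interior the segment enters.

FREE

Obstacle 1 [(13,7) (15,0) (22,4) (22,5) (17,11)]:
  edge (13,7)–(15,0): clear
  edge (15,0)–(22,4): clear
  edge (22,4)–(22,5): clear
  edge (22,5)–(17,11): clear
  edge (17,11)–(13,7): clear
  midpoint (13,23/2) outside
  → clear
Obstacle 2 [(1,1) (11,0) (5,5)]:
  edge (1,1)–(11,0): clear
  edge (11,0)–(5,5): clear
  edge (5,5)–(1,1): clear
  midpoint (13,23/2) outside
  → clear
Obstacle 3 [(0,23) (2,15) (3,13) (11,14) (11,20)]:
  edge (0,23)–(2,15): clear
  edge (2,15)–(3,13): clear
  edge (3,13)–(11,14): clear
  edge (11,14)–(11,20): clear
  edge (11,20)–(0,23): clear
  midpoint (13,23/2) outside
  → clear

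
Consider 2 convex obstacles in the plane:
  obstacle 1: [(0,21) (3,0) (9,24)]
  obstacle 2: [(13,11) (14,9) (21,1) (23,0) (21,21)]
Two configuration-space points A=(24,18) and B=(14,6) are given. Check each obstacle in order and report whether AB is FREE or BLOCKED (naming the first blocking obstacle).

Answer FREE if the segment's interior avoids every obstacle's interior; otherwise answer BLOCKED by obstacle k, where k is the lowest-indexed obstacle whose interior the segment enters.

BLOCKED by obstacle 2

Obstacle 1 [(0,21) (3,0) (9,24)]:
  edge (0,21)–(3,0): clear
  edge (3,0)–(9,24): clear
  edge (9,24)–(0,21): clear
  midpoint (19,12) outside
  → clear
Obstacle 2 [(13,11) (14,9) (21,1) (23,0) (21,21)]:
  edge (13,11)–(14,9): clear
  edge (14,9)–(21,1): crosses AB
  edge (21,1)–(23,0): clear
  edge (23,0)–(21,21): crosses AB
  edge (21,21)–(13,11): clear
  → BLOCKED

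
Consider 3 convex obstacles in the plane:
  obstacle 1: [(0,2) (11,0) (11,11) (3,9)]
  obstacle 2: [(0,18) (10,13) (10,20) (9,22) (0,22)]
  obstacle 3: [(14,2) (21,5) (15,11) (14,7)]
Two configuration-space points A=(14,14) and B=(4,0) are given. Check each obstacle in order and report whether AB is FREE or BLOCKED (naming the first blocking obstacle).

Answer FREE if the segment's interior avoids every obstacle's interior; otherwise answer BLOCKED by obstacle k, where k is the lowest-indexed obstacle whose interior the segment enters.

BLOCKED by obstacle 1

Obstacle 1 [(0,2) (11,0) (11,11) (3,9)]:
  edge (0,2)–(11,0): crosses AB
  edge (11,0)–(11,11): crosses AB
  edge (11,11)–(3,9): clear
  edge (3,9)–(0,2): clear
  → BLOCKED
Obstacle 2 [(0,18) (10,13) (10,20) (9,22) (0,22)]:
  edge (0,18)–(10,13): clear
  edge (10,13)–(10,20): clear
  edge (10,20)–(9,22): clear
  edge (9,22)–(0,22): clear
  edge (0,22)–(0,18): clear
  midpoint (9,7) outside
  → clear
Obstacle 3 [(14,2) (21,5) (15,11) (14,7)]:
  edge (14,2)–(21,5): clear
  edge (21,5)–(15,11): clear
  edge (15,11)–(14,7): clear
  edge (14,7)–(14,2): clear
  midpoint (9,7) outside
  → clear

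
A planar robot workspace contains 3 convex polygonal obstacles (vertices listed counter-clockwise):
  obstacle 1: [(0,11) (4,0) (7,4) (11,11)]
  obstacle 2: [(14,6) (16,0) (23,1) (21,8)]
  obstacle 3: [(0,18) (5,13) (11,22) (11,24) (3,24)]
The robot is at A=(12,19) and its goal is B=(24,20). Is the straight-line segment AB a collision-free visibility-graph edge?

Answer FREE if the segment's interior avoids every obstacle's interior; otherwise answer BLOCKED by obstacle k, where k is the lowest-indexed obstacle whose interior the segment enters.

Obstacle 1 [(0,11) (4,0) (7,4) (11,11)]:
  edge (0,11)–(4,0): clear
  edge (4,0)–(7,4): clear
  edge (7,4)–(11,11): clear
  edge (11,11)–(0,11): clear
  midpoint (18,39/2) outside
  → clear
Obstacle 2 [(14,6) (16,0) (23,1) (21,8)]:
  edge (14,6)–(16,0): clear
  edge (16,0)–(23,1): clear
  edge (23,1)–(21,8): clear
  edge (21,8)–(14,6): clear
  midpoint (18,39/2) outside
  → clear
Obstacle 3 [(0,18) (5,13) (11,22) (11,24) (3,24)]:
  edge (0,18)–(5,13): clear
  edge (5,13)–(11,22): clear
  edge (11,22)–(11,24): clear
  edge (11,24)–(3,24): clear
  edge (3,24)–(0,18): clear
  midpoint (18,39/2) outside
  → clear

FREE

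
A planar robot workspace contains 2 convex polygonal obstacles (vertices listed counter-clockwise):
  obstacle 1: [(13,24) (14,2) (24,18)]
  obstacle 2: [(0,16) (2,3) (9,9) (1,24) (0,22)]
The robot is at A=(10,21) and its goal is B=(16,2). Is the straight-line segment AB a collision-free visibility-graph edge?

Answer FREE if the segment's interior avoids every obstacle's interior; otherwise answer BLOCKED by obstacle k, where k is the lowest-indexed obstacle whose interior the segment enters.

Obstacle 1 [(13,24) (14,2) (24,18)]:
  edge (13,24)–(14,2): crosses AB
  edge (14,2)–(24,18): crosses AB
  edge (24,18)–(13,24): clear
  → BLOCKED
Obstacle 2 [(0,16) (2,3) (9,9) (1,24) (0,22)]:
  edge (0,16)–(2,3): clear
  edge (2,3)–(9,9): clear
  edge (9,9)–(1,24): clear
  edge (1,24)–(0,22): clear
  edge (0,22)–(0,16): clear
  midpoint (13,23/2) outside
  → clear

BLOCKED by obstacle 1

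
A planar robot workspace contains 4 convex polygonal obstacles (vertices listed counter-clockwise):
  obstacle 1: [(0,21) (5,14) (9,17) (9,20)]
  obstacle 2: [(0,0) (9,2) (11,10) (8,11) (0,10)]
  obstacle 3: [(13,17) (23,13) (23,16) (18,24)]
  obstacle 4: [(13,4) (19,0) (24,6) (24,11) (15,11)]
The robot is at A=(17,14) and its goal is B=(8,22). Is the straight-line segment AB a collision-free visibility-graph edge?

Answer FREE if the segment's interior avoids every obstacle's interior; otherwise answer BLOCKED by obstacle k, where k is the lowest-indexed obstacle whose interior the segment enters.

Obstacle 1 [(0,21) (5,14) (9,17) (9,20)]:
  edge (0,21)–(5,14): clear
  edge (5,14)–(9,17): clear
  edge (9,17)–(9,20): clear
  edge (9,20)–(0,21): clear
  midpoint (25/2,18) outside
  → clear
Obstacle 2 [(0,0) (9,2) (11,10) (8,11) (0,10)]:
  edge (0,0)–(9,2): clear
  edge (9,2)–(11,10): clear
  edge (11,10)–(8,11): clear
  edge (8,11)–(0,10): clear
  edge (0,10)–(0,0): clear
  midpoint (25/2,18) outside
  → clear
Obstacle 3 [(13,17) (23,13) (23,16) (18,24)]:
  edge (13,17)–(23,13): crosses AB
  edge (23,13)–(23,16): clear
  edge (23,16)–(18,24): clear
  edge (18,24)–(13,17): crosses AB
  → BLOCKED
Obstacle 4 [(13,4) (19,0) (24,6) (24,11) (15,11)]:
  edge (13,4)–(19,0): clear
  edge (19,0)–(24,6): clear
  edge (24,6)–(24,11): clear
  edge (24,11)–(15,11): clear
  edge (15,11)–(13,4): clear
  midpoint (25/2,18) outside
  → clear

BLOCKED by obstacle 3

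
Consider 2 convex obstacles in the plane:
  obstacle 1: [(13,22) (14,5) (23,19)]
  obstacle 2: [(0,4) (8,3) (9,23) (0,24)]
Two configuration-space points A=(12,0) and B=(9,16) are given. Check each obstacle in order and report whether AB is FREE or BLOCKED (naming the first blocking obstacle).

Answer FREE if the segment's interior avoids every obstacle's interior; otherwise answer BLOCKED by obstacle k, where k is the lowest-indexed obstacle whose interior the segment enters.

FREE

Obstacle 1 [(13,22) (14,5) (23,19)]:
  edge (13,22)–(14,5): clear
  edge (14,5)–(23,19): clear
  edge (23,19)–(13,22): clear
  midpoint (21/2,8) outside
  → clear
Obstacle 2 [(0,4) (8,3) (9,23) (0,24)]:
  edge (0,4)–(8,3): clear
  edge (8,3)–(9,23): clear
  edge (9,23)–(0,24): clear
  edge (0,24)–(0,4): clear
  midpoint (21/2,8) outside
  → clear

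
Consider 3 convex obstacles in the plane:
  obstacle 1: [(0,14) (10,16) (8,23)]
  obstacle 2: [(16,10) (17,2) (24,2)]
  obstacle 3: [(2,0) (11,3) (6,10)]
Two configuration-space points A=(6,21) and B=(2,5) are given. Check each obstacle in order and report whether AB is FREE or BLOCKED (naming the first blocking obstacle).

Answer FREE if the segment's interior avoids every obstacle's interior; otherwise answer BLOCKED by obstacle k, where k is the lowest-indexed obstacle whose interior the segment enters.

BLOCKED by obstacle 1

Obstacle 1 [(0,14) (10,16) (8,23)]:
  edge (0,14)–(10,16): crosses AB
  edge (10,16)–(8,23): clear
  edge (8,23)–(0,14): crosses AB
  → BLOCKED
Obstacle 2 [(16,10) (17,2) (24,2)]:
  edge (16,10)–(17,2): clear
  edge (17,2)–(24,2): clear
  edge (24,2)–(16,10): clear
  midpoint (4,13) outside
  → clear
Obstacle 3 [(2,0) (11,3) (6,10)]:
  edge (2,0)–(11,3): clear
  edge (11,3)–(6,10): clear
  edge (6,10)–(2,0): clear
  midpoint (4,13) outside
  → clear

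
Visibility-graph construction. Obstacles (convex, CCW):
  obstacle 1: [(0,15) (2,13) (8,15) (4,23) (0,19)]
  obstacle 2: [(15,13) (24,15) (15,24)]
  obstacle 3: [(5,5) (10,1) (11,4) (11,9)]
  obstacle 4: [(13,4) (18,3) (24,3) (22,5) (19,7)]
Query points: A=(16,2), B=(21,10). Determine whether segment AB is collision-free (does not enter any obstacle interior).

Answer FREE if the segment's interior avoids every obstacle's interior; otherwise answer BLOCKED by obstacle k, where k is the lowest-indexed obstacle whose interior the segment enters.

BLOCKED by obstacle 4

Obstacle 1 [(0,15) (2,13) (8,15) (4,23) (0,19)]:
  edge (0,15)–(2,13): clear
  edge (2,13)–(8,15): clear
  edge (8,15)–(4,23): clear
  edge (4,23)–(0,19): clear
  edge (0,19)–(0,15): clear
  midpoint (37/2,6) outside
  → clear
Obstacle 2 [(15,13) (24,15) (15,24)]:
  edge (15,13)–(24,15): clear
  edge (24,15)–(15,24): clear
  edge (15,24)–(15,13): clear
  midpoint (37/2,6) outside
  → clear
Obstacle 3 [(5,5) (10,1) (11,4) (11,9)]:
  edge (5,5)–(10,1): clear
  edge (10,1)–(11,4): clear
  edge (11,4)–(11,9): clear
  edge (11,9)–(5,5): clear
  midpoint (37/2,6) outside
  → clear
Obstacle 4 [(13,4) (18,3) (24,3) (22,5) (19,7)]:
  edge (13,4)–(18,3): crosses AB
  edge (18,3)–(24,3): clear
  edge (24,3)–(22,5): clear
  edge (22,5)–(19,7): crosses AB
  edge (19,7)–(13,4): clear
  → BLOCKED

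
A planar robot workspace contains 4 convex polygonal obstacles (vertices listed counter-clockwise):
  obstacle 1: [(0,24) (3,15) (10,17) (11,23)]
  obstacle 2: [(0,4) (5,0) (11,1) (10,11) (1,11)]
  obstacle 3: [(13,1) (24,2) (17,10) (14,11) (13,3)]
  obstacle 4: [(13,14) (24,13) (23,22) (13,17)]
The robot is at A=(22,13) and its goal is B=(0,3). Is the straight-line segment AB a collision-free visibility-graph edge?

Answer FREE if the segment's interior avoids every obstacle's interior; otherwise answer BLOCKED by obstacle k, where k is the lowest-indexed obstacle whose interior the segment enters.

Obstacle 1 [(0,24) (3,15) (10,17) (11,23)]:
  edge (0,24)–(3,15): clear
  edge (3,15)–(10,17): clear
  edge (10,17)–(11,23): clear
  edge (11,23)–(0,24): clear
  midpoint (11,8) outside
  → clear
Obstacle 2 [(0,4) (5,0) (11,1) (10,11) (1,11)]:
  edge (0,4)–(5,0): crosses AB
  edge (5,0)–(11,1): clear
  edge (11,1)–(10,11): crosses AB
  edge (10,11)–(1,11): clear
  edge (1,11)–(0,4): clear
  → BLOCKED
Obstacle 3 [(13,1) (24,2) (17,10) (14,11) (13,3)]:
  edge (13,1)–(24,2): clear
  edge (24,2)–(17,10): clear
  edge (17,10)–(14,11): crosses AB
  edge (14,11)–(13,3): crosses AB
  edge (13,3)–(13,1): clear
  → BLOCKED
Obstacle 4 [(13,14) (24,13) (23,22) (13,17)]:
  edge (13,14)–(24,13): clear
  edge (24,13)–(23,22): clear
  edge (23,22)–(13,17): clear
  edge (13,17)–(13,14): clear
  midpoint (11,8) outside
  → clear

BLOCKED by obstacle 2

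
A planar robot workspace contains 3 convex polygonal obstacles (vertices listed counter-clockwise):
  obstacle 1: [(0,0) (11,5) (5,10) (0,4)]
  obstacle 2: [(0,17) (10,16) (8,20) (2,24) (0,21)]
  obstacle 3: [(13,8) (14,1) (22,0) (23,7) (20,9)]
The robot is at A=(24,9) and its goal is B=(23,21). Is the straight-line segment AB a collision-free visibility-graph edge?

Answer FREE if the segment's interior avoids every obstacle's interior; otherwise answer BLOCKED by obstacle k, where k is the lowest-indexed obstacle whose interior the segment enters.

Obstacle 1 [(0,0) (11,5) (5,10) (0,4)]:
  edge (0,0)–(11,5): clear
  edge (11,5)–(5,10): clear
  edge (5,10)–(0,4): clear
  edge (0,4)–(0,0): clear
  midpoint (47/2,15) outside
  → clear
Obstacle 2 [(0,17) (10,16) (8,20) (2,24) (0,21)]:
  edge (0,17)–(10,16): clear
  edge (10,16)–(8,20): clear
  edge (8,20)–(2,24): clear
  edge (2,24)–(0,21): clear
  edge (0,21)–(0,17): clear
  midpoint (47/2,15) outside
  → clear
Obstacle 3 [(13,8) (14,1) (22,0) (23,7) (20,9)]:
  edge (13,8)–(14,1): clear
  edge (14,1)–(22,0): clear
  edge (22,0)–(23,7): clear
  edge (23,7)–(20,9): clear
  edge (20,9)–(13,8): clear
  midpoint (47/2,15) outside
  → clear

FREE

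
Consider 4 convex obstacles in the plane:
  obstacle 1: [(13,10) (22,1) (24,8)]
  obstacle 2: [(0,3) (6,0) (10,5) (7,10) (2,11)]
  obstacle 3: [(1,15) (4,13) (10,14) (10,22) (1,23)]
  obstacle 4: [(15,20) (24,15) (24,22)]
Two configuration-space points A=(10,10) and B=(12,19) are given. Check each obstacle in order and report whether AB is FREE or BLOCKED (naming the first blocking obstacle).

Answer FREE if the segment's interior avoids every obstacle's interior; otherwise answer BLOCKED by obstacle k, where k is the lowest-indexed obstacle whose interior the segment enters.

FREE

Obstacle 1 [(13,10) (22,1) (24,8)]:
  edge (13,10)–(22,1): clear
  edge (22,1)–(24,8): clear
  edge (24,8)–(13,10): clear
  midpoint (11,29/2) outside
  → clear
Obstacle 2 [(0,3) (6,0) (10,5) (7,10) (2,11)]:
  edge (0,3)–(6,0): clear
  edge (6,0)–(10,5): clear
  edge (10,5)–(7,10): clear
  edge (7,10)–(2,11): clear
  edge (2,11)–(0,3): clear
  midpoint (11,29/2) outside
  → clear
Obstacle 3 [(1,15) (4,13) (10,14) (10,22) (1,23)]:
  edge (1,15)–(4,13): clear
  edge (4,13)–(10,14): clear
  edge (10,14)–(10,22): clear
  edge (10,22)–(1,23): clear
  edge (1,23)–(1,15): clear
  midpoint (11,29/2) outside
  → clear
Obstacle 4 [(15,20) (24,15) (24,22)]:
  edge (15,20)–(24,15): clear
  edge (24,15)–(24,22): clear
  edge (24,22)–(15,20): clear
  midpoint (11,29/2) outside
  → clear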